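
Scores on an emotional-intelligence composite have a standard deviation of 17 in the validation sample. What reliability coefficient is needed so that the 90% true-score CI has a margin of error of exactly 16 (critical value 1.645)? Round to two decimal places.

Required SEM = 16 / 1.645 ≈ 9.7264
r = 1 − (9.7264/17)² ≈ 1 − 0.3273 ≈ 0.6727

0.67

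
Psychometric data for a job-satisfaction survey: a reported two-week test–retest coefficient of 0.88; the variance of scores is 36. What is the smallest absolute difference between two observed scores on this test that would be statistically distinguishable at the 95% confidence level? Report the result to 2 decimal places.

5.76

SD = √36 ≈ 6.00000
SEM = 6.00000×√(1 − 0.88000) ≈ 2.07846
Standard error of the difference = 2.07846·√2 ≈ 2.93939
Smallest detectable difference = 1.96×2.93939 ≈ 5.76120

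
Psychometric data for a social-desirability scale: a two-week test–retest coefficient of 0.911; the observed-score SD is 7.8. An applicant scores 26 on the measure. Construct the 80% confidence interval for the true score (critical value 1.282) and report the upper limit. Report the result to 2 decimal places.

28.98

SEM = 7.800 × √(1 − 0.911) = 7.800 × √0.089 ≈ 7.800 × 0.298 ≈ 2.327
Margin = 1.282 × 2.327 ≈ 2.983
Upper limit = 26 + 2.983 ≈ 28.983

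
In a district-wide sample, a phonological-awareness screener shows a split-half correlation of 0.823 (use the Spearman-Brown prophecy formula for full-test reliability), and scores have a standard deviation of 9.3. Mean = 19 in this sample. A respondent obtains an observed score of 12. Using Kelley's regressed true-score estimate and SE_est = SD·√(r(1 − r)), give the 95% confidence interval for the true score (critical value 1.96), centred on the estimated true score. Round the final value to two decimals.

Full-length reliability (Spearman-Brown) = 2(0.823)/(1+0.823) ≈ 0.90291
T̂ = 0.90291(12) + 0.09709(19) ≈ 12.67965
SE_est = 9.30000·√(0.90291·0.09709) ≈ 2.75358
CI = 12.67965 ± 1.96 · 2.75358 → [7.28263, 18.07667]

[7.28, 18.08]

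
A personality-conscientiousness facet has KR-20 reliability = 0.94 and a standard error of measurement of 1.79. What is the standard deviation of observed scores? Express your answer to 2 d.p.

SD = SEM / √(1 − r) = 1.79 / √0.0600 ≈ 1.79 / 0.2449 ≈ 7.3076

7.31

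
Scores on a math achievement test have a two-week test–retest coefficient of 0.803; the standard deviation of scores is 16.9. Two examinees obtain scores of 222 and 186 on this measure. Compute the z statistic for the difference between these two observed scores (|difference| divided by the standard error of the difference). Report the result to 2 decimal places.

SEM = 16.9000*√(1 − 0.8030) ≈ 7.5010
SE_diff = SEM * √2 ≈ 7.5010 * 1.4142 ≈ 10.6080
z = |222 − 186| / 10.6080 = 36 / 10.6080 ≈ 3.3937

3.39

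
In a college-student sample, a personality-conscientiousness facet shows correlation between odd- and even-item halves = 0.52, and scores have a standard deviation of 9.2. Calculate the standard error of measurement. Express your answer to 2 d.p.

Spearman-Brown: r = 2(0.52) / (1 + 0.52) = 1.040 / 1.520 ≈ 0.684
SEM = 9.200 · √(1 − 0.684) = 9.200 · √0.316 ≈ 9.200 · 0.562 ≈ 5.170

5.17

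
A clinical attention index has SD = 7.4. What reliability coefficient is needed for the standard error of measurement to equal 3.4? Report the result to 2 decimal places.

0.79

r = 1 − (3.40000/7.4)² ≈ 1 − 0.21110 ≈ 0.78890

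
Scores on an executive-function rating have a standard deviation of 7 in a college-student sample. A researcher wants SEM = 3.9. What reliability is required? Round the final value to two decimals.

r = 1 − (SEM / SD)² = 1 − (3.90000 / 7)² ≈ 1 − 0.31041 ≈ 0.68959

0.69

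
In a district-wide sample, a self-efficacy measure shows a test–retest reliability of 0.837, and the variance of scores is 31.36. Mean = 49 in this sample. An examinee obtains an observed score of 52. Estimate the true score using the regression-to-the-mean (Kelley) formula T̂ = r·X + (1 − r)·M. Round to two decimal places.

51.51

T̂ = r·X + (1 − r)·M = 0.837·52 + 0.163·49 = 43.524 + 7.987 ≈ 51.511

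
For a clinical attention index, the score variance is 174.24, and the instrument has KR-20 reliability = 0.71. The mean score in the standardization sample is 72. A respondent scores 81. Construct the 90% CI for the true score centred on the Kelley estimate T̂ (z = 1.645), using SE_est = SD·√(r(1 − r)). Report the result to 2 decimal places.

SD = √174.24 = 13.200
T̂ = r·X + (1 − r)·M = 0.710×81 + 0.290×72 = 57.510 + 20.880 ≈ 78.390
SE_est = 13.200·√[r(1 − r)] ≈ 5.990
90% CI: 78.390 ± 9.853 ≈ (68.537, 88.243)

[68.54, 88.24]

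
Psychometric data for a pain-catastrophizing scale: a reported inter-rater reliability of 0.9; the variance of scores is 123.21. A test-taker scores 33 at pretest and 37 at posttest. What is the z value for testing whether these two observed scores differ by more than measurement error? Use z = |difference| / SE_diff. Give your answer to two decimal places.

0.81

SD = √123.21 = 11.100
SEM = 11.100×√(1 − 0.900) ≃ 3.510
Standard error of the difference = 3.510·√2 ≃ 4.964
z = |33 − 37| / 4.964 = 4 / 4.964 ≃ 0.806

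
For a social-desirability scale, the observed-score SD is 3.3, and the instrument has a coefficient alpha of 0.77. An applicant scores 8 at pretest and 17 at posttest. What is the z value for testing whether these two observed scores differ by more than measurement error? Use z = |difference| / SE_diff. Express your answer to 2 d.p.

4.02

SEM = 3.300 × √(1 − 0.770) = 3.300 × √0.230 ≃ 3.300 × 0.480 ≃ 1.583
SE_diff = √2 × SEM ≃ 2.238
z = 9 / 2.238 ≃ 4.021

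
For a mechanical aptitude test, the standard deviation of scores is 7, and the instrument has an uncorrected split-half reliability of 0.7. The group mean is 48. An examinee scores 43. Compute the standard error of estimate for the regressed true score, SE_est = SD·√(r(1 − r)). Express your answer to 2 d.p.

r_full = 2·0.7 / (1 + 0.7) ≈ 0.824
SE_est = SD × √(r(1 − r)) = 7.000 × √0.145 ≈ 7.000 × 0.381 ≈ 2.669

2.67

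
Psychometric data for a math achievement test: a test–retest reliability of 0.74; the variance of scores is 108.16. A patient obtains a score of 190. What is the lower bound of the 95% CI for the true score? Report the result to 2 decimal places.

179.61

SD = √108.16 = 10.40000
SEM = 10.40000 × √(1 − 0.74000) = 10.40000 × √0.26000 ≈ 10.40000 × 0.50990 ≈ 5.30298
Margin = 1.96 × 5.30298 ≈ 10.39384
Lower bound: 190 − 10.39384 = 179.60616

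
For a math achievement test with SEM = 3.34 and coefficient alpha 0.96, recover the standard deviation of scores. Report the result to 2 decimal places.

SD = 3.34 / √(1 − 0.96) ≈ 16.70000

16.70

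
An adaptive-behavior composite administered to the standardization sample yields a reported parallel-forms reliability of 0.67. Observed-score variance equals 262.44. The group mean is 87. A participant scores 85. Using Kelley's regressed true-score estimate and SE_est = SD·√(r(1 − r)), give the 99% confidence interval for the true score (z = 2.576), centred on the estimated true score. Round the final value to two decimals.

[66.04, 105.28]

σ = 262.44^(1/2) = 16.20000
T̂ = r·X + (1 − r)·M = 0.67000·85 + 0.33000·87 = 56.95000 + 28.71000 ≃ 85.66000
SE_est = SD · √(r(1 − r)) = 16.20000 · √0.22110 ≃ 16.20000 · 0.47021 ≃ 7.61745
CI = 85.66000 ± 2.576 · 7.61745 → [66.03746, 105.28254]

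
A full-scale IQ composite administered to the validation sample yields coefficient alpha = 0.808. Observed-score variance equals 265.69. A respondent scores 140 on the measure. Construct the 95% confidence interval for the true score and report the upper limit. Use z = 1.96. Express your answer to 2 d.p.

154.00

SD = √265.69 ≈ 16.3000
The standard error of measurement is 16.3000×√(1 − 0.8080) ≈ 16.3000×0.4382 ≈ 7.1423.
Half-width = 1.96×7.1423 ≈ 13.9989
Upper bound: 140 + 13.9989 = 153.9989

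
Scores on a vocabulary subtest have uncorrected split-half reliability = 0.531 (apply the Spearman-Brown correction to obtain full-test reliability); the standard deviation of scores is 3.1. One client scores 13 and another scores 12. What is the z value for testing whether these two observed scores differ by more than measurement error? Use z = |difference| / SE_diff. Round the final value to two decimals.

0.41

Full-length reliability (Spearman-Brown) = 2(0.531)/(1+0.531) ≈ 0.694
SEM = 3.100 · √(1 − 0.694) = 3.100 · √0.306 ≈ 3.100 · 0.553 ≈ 1.716
SE_diff = SEM · √2 ≈ 1.716 · 1.414 ≈ 2.426
z = 1 / 2.426 ≈ 0.412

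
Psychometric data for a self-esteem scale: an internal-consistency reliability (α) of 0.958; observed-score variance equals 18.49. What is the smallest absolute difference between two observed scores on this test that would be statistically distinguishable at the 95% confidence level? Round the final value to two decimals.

σ = 18.49^(1/2) = 4.300
SEM = 4.300·√(1 − 0.958) ≃ 0.881
Standard error of the difference = 0.881·√2 ≃ 1.246
Smallest detectable difference = 1.96·1.246 ≃ 2.443

2.44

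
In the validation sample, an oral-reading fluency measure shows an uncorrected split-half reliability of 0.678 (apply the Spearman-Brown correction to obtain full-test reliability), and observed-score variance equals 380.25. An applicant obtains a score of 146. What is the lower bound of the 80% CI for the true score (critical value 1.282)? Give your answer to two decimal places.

135.05

SD = √380.25 = 19.500
Spearman-Brown: r = 2(0.678) / (1 + 0.678) = 1.356 / 1.678 ≈ 0.808
SEM = 19.500*√(1 − 0.808) ≈ 8.542
Margin = 1.282 * 8.542 ≈ 10.951
Lower bound: 146 − 10.951 = 135.049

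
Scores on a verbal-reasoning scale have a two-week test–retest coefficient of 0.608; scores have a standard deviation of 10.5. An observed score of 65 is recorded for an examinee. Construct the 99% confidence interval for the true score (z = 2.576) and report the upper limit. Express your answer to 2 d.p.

81.93

SEM = 10.5000 × √(1 − 0.6080) = 10.5000 × √0.3920 ≃ 10.5000 × 0.6261 ≃ 6.5740
Margin = 2.576 × 6.5740 ≃ 16.9347
Upper limit = 65 + 16.9347 ≃ 81.9347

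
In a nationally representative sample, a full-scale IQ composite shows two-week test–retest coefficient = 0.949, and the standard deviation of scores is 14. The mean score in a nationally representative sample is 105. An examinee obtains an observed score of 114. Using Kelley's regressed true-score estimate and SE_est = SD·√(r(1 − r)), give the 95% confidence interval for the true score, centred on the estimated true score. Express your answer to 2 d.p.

[107.50, 119.58]

T̂ = 0.949(114) + 0.051(105) ≃ 113.541
SE_est = 14.000×√(0.949×0.051) ≃ 3.080
CI = 113.541 ± 1.96 × 3.080 → [107.504, 119.578]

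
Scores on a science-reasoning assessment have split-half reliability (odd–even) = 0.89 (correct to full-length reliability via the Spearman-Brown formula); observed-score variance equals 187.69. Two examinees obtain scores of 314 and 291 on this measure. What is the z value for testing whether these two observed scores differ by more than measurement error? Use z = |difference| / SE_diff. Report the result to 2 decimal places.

4.92

SD = √187.69 = 13.700
Spearman-Brown: r = 2(0.89) / (1 + 0.89) = 1.780 / 1.890 ≈ 0.942
SEM = 13.700 · √(1 − 0.942) = 13.700 · √0.058 ≈ 13.700 · 0.241 ≈ 3.305
Standard error of the difference = 3.305·√2 ≈ 4.674
z = |314 − 291| / 4.674 = 23 / 4.674 ≈ 4.921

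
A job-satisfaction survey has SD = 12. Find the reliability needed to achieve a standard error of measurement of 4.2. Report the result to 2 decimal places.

Required reliability = 1 − (SEM/SD)² = 1 − 0.1225 ≈ 0.8775

0.88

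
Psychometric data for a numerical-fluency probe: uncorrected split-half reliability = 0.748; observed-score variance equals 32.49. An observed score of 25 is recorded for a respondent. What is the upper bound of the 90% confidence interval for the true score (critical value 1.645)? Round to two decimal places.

SD = √32.49 = 5.7000
Spearman-Brown: r = 2(0.748) / (1 + 0.748) = 1.4960 / 1.7480 ≈ 0.8558
The standard error of measurement is 5.7000·√(1 − 0.8558) ≈ 5.7000·0.3797 ≈ 2.1642.
Half-width = 1.645·2.1642 ≈ 3.5602
Upper limit = 25 + 3.5602 ≈ 28.5602

28.56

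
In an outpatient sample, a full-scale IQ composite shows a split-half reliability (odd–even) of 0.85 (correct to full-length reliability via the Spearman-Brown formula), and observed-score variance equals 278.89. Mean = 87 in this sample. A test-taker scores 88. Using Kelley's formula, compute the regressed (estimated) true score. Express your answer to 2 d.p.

Full-length reliability (Spearman-Brown) = 2(0.85)/(1+0.85) ≈ 0.919
T̂ = r·X + (1 − r)·M = 0.919*88 + 0.081*87 ≈ 80.865 + 7.054 ≈ 87.919

87.92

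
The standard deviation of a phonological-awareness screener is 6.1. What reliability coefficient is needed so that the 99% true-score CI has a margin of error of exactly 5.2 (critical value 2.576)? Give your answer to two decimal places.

0.89

SEM needed = half-width / z = 5.2/2.576 ≈ 2.01863
r = 1 − (SEM / SD)² = 1 − (2.01863 / 6.1)² ≈ 1 − 0.10951 ≈ 0.89049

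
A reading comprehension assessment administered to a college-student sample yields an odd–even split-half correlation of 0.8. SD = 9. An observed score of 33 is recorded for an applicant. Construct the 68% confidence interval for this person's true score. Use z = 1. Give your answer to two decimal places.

[30.00, 36.00]

r_full = 2·0.8 / (1 + 0.8) ≃ 0.889
SEM = 9.000 · √(1 − 0.889) = 9.000 · √0.111 ≃ 9.000 · 0.333 ≃ 3.000
Half-width = 1·3.000 ≃ 3.000
CI = 33 ± 3.000 → [30.000, 36.000]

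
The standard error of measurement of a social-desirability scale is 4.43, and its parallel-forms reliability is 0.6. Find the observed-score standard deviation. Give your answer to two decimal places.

7.00

SD = SEM / √(1 − r) = 4.43 / √0.4000 ≈ 4.43 / 0.6325 ≈ 7.0044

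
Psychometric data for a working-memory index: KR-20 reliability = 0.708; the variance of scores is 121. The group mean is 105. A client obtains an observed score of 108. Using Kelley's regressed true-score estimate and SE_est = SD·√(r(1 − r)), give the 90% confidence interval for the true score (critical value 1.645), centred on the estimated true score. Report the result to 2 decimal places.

[98.90, 115.35]

σ = 121^(1/2) = 11.00000
Estimated true score = 0.70800·108 + (1 − 0.70800)·105 ≈ 107.12400
SE_est = SD · √(r(1 − r)) = 11.00000 · √0.20674 ≈ 11.00000 · 0.45468 ≈ 5.00151
CI = 107.12400 ± 1.645 · 5.00151 → [98.89652, 115.35148]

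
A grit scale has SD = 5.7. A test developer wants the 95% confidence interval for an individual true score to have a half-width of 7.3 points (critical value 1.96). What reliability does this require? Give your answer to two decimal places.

Required SEM = 7.3 / 1.96 ≈ 3.724
r = 1 − (SEM / SD)² = 1 − (3.724 / 5.7)² ≈ 1 − 0.427 ≈ 0.573

0.57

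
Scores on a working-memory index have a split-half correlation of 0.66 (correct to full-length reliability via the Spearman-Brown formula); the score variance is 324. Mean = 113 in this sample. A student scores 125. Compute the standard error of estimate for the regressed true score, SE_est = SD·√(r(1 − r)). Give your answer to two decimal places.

SD = √324 = 18.0000
Full-length reliability (Spearman-Brown) = 2(0.66)/(1+0.66) ≈ 0.7952
SE_est = SD · √(r(1 − r)) = 18.0000 · √0.1629 ≈ 18.0000 · 0.4036 ≈ 7.2643

7.26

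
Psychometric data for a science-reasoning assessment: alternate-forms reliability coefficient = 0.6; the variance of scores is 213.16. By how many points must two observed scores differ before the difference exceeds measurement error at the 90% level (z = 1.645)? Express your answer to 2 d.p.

SD = √213.16 = 14.6000
SEM = 14.6000 · √(1 − 0.6000) = 14.6000 · √0.4000 ≈ 14.6000 · 0.6325 ≈ 9.2339
SE_diff = √2 · SEM ≈ 13.0586
Minimum reliable difference = 1.645 · SE_diff ≈ 1.645 · 13.0586 ≈ 21.4815

21.48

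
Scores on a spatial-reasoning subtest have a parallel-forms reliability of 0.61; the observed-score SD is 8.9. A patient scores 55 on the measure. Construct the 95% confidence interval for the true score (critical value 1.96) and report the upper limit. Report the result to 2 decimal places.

65.89

SEM = 8.900 · √(1 − 0.610) = 8.900 · √0.390 ≈ 8.900 · 0.624 ≈ 5.558
Margin = 1.96 · 5.558 ≈ 10.894
Upper limit = 55 + 10.894 ≈ 65.894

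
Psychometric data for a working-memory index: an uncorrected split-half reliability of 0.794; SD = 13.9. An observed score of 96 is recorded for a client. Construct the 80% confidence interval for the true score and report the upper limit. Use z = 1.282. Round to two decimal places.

Full-length reliability (Spearman-Brown) = 2(0.794)/(1+0.794) ≃ 0.88517
SEM = 13.90000 × √(1 − 0.88517) = 13.90000 × √0.11483 ≃ 13.90000 × 0.33886 ≃ 4.71018
1.282 × SEM ≃ 6.03845
Upper bound: 96 + 6.03845 = 102.03845

102.04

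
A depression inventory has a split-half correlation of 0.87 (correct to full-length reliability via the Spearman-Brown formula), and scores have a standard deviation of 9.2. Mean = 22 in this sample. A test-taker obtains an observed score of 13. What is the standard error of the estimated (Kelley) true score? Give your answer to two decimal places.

2.34

r_full = 2·0.87 / (1 + 0.87) ≃ 0.93048
SE_est = SD × √(r(1 − r)) = 9.20000 × √0.06469 ≃ 9.20000 × 0.25433 ≃ 2.33987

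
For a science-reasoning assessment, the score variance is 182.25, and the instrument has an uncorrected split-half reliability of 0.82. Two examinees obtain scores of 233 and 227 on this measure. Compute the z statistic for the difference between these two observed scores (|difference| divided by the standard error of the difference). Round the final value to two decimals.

1.00

SD = √182.25 = 13.50000
Full-length reliability (Spearman-Brown) = 2(0.82)/(1+0.82) ≃ 0.90110
SEM = 13.50000 · √(1 − 0.90110) = 13.50000 · √0.09890 ≃ 13.50000 · 0.31449 ≃ 4.24555
Standard error of the difference = 4.24555·√2 ≃ 6.00412
z = 6 / 6.00412 ≃ 0.99931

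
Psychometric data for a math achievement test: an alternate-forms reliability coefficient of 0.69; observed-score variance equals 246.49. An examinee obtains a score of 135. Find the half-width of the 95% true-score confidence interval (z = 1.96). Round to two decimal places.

σ = 246.49^(1/2) = 15.7000
SEM = 15.7000*√(1 − 0.6900) ≈ 8.7414
Margin = 1.96 * 8.7414 ≈ 17.1331

17.13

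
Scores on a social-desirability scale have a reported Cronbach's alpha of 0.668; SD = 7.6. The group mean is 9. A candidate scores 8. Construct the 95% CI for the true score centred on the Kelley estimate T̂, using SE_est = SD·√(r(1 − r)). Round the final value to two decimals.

[1.32, 15.35]

Estimated true score = 0.6680·8 + (1 − 0.6680)·9 ≈ 8.3320
SE_est = 7.6000·√(0.6680·0.3320) ≈ 3.5791
CI = 8.3320 ± 1.96 · 3.5791 → [1.3170, 15.3470]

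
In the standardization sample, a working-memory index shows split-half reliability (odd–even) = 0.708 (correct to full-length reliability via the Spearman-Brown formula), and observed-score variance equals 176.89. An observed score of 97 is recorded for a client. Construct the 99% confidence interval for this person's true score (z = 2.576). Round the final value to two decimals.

σ = 176.89^(1/2) = 13.3000
r_full = 2·0.708 / (1 + 0.708) ≈ 0.8290
SEM = 13.3000 × √(1 − 0.8290) = 13.3000 × √0.1710 ≈ 13.3000 × 0.4135 ≈ 5.4992
2.576 × SEM ≈ 14.1659
99% CI: 97 ± 14.1659 = [82.8341, 111.1659]

[82.83, 111.17]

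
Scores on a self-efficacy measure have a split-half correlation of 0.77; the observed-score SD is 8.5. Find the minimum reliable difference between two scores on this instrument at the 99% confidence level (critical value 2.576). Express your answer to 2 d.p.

11.16

r_full = 2·0.77 / (1 + 0.77) ≈ 0.870
SEM = 8.500*√(1 − 0.870) ≈ 3.064
Standard error of the difference = 3.064·√2 ≈ 4.333
Smallest detectable difference = 2.576*4.333 ≈ 11.162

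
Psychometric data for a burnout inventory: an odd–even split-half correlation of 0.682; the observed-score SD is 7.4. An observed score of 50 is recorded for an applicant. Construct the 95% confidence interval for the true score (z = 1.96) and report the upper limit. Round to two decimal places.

Full-length reliability (Spearman-Brown) = 2(0.682)/(1+0.682) ≈ 0.8109
SEM = 7.4000 × √(1 − 0.8109) = 7.4000 × √0.1891 ≈ 7.4000 × 0.4348 ≈ 3.2176
Half-width = 1.96×3.2176 ≈ 6.3065
Upper bound: 50 + 6.3065 = 56.3065

56.31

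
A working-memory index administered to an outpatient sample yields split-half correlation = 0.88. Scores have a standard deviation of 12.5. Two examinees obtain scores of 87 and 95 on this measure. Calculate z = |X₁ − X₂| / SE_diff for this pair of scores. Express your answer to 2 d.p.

Spearman-Brown: r = 2(0.88) / (1 + 0.88) = 1.7600 / 1.8800 ≈ 0.9362
SEM = 12.5000 * √(1 − 0.9362) = 12.5000 * √0.0638 ≈ 12.5000 * 0.2526 ≈ 3.1581
Standard error of the difference = 3.1581·√2 ≈ 4.4662
z = 8 / 4.4662 ≈ 1.7912

1.79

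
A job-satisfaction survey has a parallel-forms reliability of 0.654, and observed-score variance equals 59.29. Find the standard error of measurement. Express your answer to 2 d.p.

4.53

SD = √59.29 ≃ 7.700
The standard error of measurement is 7.700×√(1 − 0.654) ≃ 7.700×0.588 ≃ 4.529.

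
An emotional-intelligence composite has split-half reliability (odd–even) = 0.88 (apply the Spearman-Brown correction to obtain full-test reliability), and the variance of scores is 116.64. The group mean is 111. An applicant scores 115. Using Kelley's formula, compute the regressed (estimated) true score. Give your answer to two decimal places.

114.74

r_full = 2·0.88 / (1 + 0.88) ≈ 0.9362
Estimated true score = 0.9362·115 + (1 − 0.9362)·111 ≈ 114.7447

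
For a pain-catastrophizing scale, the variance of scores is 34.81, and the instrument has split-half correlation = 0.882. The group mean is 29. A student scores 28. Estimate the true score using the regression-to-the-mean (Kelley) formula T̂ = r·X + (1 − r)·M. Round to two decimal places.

28.06

Full-length reliability (Spearman-Brown) = 2(0.882)/(1+0.882) ≈ 0.9373
T̂ = 0.9373(28) + 0.0627(29) ≈ 28.0627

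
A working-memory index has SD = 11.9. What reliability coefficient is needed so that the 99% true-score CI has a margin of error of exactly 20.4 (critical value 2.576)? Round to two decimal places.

SEM needed = half-width / z = 20.4/2.576 ≈ 7.91925
r = 1 − (7.91925/11.9)² ≈ 1 − 0.44287 ≈ 0.55713

0.56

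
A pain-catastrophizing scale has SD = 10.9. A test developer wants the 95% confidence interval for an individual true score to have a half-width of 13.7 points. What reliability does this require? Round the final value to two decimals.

0.59

Required SEM = 13.7 / 1.96 ≈ 6.9898
Required reliability = 1 − (SEM/SD)² = 1 − 0.4112 ≈ 0.5888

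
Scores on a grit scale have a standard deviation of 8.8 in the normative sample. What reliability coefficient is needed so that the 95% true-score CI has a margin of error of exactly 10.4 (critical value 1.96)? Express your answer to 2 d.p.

SEM needed = half-width / z = 10.4/1.96 ≈ 5.30612
r = 1 − (SEM / SD)² = 1 − (5.30612 / 8.8)² ≈ 1 − 0.36357 ≈ 0.63643

0.64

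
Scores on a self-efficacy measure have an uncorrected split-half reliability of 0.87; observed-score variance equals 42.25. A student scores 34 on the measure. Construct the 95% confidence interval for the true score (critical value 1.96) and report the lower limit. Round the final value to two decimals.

σ = 42.25^(1/2) = 6.500
Full-length reliability (Spearman-Brown) = 2(0.87)/(1+0.87) ≈ 0.930
SEM = 6.500*√(1 − 0.930) ≈ 1.714
1.96 * SEM ≈ 3.359
Lower bound: 34 − 3.359 = 30.641

30.64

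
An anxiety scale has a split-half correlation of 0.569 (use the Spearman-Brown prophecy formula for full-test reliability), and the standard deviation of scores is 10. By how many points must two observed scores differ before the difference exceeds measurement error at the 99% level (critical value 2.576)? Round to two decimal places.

19.09

r_full = 2·0.569 / (1 + 0.569) ≈ 0.72530
SEM = 10.00000 × √(1 − 0.72530) = 10.00000 × √0.27470 ≈ 10.00000 × 0.52412 ≈ 5.24116
SE_diff = SEM × √2 ≈ 5.24116 × 1.41421 ≈ 7.41212
Smallest detectable difference = 2.576×7.41212 ≈ 19.09361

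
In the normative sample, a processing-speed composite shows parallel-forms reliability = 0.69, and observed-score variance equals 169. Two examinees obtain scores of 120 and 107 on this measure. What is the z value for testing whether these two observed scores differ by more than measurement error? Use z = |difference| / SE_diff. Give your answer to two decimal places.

1.27

σ = 169^(1/2) = 13.000
SEM = 13.000·√(1 − 0.690) ≈ 7.238
SE_diff = √2 · SEM ≈ 10.236
z = 13 / 10.236 ≈ 1.270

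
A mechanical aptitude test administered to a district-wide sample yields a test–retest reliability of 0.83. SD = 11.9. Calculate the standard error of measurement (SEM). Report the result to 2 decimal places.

SEM = 11.90000·√(1 − 0.83000) ≈ 4.90650

4.91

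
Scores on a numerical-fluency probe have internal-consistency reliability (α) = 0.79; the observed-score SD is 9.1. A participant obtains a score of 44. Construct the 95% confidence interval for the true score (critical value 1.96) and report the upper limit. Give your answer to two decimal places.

SEM = 9.1000×√(1 − 0.7900) ≃ 4.1701
Margin = 1.96 × 4.1701 ≃ 8.1735
Upper bound: 44 + 8.1735 = 52.1735

52.17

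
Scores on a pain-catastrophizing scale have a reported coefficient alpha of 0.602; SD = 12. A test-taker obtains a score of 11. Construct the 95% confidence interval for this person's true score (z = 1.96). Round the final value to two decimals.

[-3.84, 25.84]

SEM = 12.0000*√(1 − 0.6020) ≈ 7.5705
1.96 * SEM ≈ 14.8381
Interval: (-3.8381, 25.8381)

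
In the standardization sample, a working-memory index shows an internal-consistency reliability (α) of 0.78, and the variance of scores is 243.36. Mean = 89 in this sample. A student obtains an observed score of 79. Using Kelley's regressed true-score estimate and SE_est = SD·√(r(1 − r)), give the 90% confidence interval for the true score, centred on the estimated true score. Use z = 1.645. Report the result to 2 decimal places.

SD = √243.36 ≈ 15.6000
T̂ = r·X + (1 − r)·M = 0.7800*79 + 0.2200*89 = 61.6200 + 19.5800 ≈ 81.2000
SE_est = SD * √(r(1 − r)) = 15.6000 * √0.1716 ≈ 15.6000 * 0.4142 ≈ 6.4622
90% CI: 81.2000 ± 10.6304 ≈ (70.5696, 91.8304)

[70.57, 91.83]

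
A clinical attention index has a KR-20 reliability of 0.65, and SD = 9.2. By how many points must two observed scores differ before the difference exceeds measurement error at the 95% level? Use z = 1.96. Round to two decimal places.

15.09

SEM = 9.20000 × √(1 − 0.65000) = 9.20000 × √0.35000 ≈ 9.20000 × 0.59161 ≈ 5.44279
SE_diff = √2 × SEM ≈ 7.69727
Minimum reliable difference = 1.96 × SE_diff ≈ 1.96 × 7.69727 ≈ 15.08665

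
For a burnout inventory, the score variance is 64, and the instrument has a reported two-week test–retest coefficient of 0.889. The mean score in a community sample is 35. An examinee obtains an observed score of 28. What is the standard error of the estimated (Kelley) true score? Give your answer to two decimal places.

SD = √64 ≈ 8.0000
SE_est = SD · √(r(1 − r)) = 8.0000 · √0.0987 ≈ 8.0000 · 0.3141 ≈ 2.5131

2.51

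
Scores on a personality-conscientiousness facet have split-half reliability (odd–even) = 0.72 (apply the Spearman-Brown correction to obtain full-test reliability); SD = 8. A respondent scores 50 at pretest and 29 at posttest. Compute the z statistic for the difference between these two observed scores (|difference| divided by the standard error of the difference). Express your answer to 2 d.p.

4.60

Full-length reliability (Spearman-Brown) = 2(0.72)/(1+0.72) ≈ 0.83721
SEM = 8.00000 * √(1 − 0.83721) = 8.00000 * √0.16279 ≈ 8.00000 * 0.40347 ≈ 3.22779
Standard error of the difference = 3.22779·√2 ≈ 4.56478
z = |50 − 29| / 4.56478 = 21 / 4.56478 ≈ 4.60044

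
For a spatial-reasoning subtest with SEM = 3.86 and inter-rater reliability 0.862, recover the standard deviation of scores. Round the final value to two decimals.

SD = 3.86 / √(1 − 0.862) ≈ 10.3908

10.39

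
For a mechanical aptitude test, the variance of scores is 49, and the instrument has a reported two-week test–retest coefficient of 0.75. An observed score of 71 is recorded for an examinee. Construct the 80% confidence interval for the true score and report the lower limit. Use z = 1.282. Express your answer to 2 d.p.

66.51

σ = 49^(1/2) = 7.0000
SEM = 7.0000 * √(1 − 0.7500) = 7.0000 * √0.2500 ≃ 7.0000 * 0.5000 ≃ 3.5000
1.282 * SEM ≃ 4.4870
Lower limit = 71 − 4.4870 ≃ 66.5130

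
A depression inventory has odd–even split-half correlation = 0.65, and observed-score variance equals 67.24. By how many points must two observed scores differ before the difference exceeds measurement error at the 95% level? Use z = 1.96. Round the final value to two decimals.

10.47

SD = √67.24 = 8.20000
Full-length reliability (Spearman-Brown) = 2(0.65)/(1+0.65) ≈ 0.78788
SEM = 8.20000 * √(1 − 0.78788) = 8.20000 * √0.21212 ≈ 8.20000 * 0.46057 ≈ 3.77664
Standard error of the difference = 3.77664·√2 ≈ 5.34098
Smallest detectable difference = 1.96*5.34098 ≈ 10.46832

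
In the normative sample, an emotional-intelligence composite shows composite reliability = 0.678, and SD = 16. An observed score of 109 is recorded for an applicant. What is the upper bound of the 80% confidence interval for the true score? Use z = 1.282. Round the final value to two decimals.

120.64

SEM = 16.000×√(1 − 0.678) ≃ 9.079
1.282 × SEM ≃ 11.640
Upper limit = 109 + 11.640 ≃ 120.640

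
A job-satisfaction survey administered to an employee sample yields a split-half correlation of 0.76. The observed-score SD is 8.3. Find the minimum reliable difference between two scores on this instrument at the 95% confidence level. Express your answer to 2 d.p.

Spearman-Brown: r = 2(0.76) / (1 + 0.76) = 1.520 / 1.760 ≈ 0.864
SEM = 8.300*√(1 − 0.864) ≈ 3.065
SE_diff = SEM * √2 ≈ 3.065 * 1.414 ≈ 4.335
Smallest detectable difference = 1.96*4.335 ≈ 8.496

8.50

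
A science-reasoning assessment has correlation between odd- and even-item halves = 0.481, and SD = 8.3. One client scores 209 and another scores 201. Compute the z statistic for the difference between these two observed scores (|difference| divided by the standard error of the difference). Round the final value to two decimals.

1.15

Full-length reliability (Spearman-Brown) = 2(0.481)/(1+0.481) ≈ 0.6496
SEM = 8.3000 · √(1 − 0.6496) = 8.3000 · √0.3504 ≈ 8.3000 · 0.5920 ≈ 4.9134
SE_diff = SEM · √2 ≈ 4.9134 · 1.4142 ≈ 6.9486
z = |209 − 201| / 6.9486 = 8 / 6.9486 ≈ 1.1513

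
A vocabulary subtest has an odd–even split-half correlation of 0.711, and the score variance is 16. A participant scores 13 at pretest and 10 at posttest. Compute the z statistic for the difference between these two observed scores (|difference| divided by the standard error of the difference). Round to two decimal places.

1.29

SD = √16 = 4.000
r_full = 2·0.711 / (1 + 0.711) ≈ 0.831
SEM = 4.000*√(1 − 0.831) ≈ 1.644
Standard error of the difference = 1.644·√2 ≈ 2.325
z = 3 / 2.325 ≈ 1.290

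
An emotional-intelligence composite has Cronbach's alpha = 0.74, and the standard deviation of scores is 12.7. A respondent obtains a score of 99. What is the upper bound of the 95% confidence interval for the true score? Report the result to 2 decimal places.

111.69

The standard error of measurement is 12.7000×√(1 − 0.7400) ≃ 12.7000×0.5099 ≃ 6.4758.
Margin = 1.96 × 6.4758 ≃ 12.6925
Upper bound: 99 + 12.6925 = 111.6925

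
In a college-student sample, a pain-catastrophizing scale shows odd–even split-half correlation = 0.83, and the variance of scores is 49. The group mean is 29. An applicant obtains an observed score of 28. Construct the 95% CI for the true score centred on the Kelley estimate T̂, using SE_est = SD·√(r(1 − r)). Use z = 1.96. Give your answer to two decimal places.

SD = √49 ≈ 7.000
Full-length reliability (Spearman-Brown) = 2(0.83)/(1+0.83) ≈ 0.907
T̂ = r·X + (1 − r)·M = 0.907*28 + 0.093*29 ≈ 25.399 + 2.694 ≈ 28.093
SE_est = SD * √(r(1 − r)) = 7.000 * √0.084 ≈ 7.000 * 0.290 ≈ 2.032
CI = 28.093 ± 1.96 * 2.032 → [24.110, 32.076]

[24.11, 32.08]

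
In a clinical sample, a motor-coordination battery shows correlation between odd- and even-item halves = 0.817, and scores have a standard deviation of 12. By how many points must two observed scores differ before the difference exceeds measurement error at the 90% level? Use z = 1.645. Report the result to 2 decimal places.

8.86

r_full = 2·0.817 / (1 + 0.817) ≈ 0.89928
SEM = 12.00000 × √(1 − 0.89928) = 12.00000 × √0.10072 ≈ 12.00000 × 0.31736 ≈ 3.80828
SE_diff = SEM × √2 ≈ 3.80828 × 1.41421 ≈ 5.38573
Minimum reliable difference = 1.645 × SE_diff ≈ 1.645 × 5.38573 ≈ 8.85952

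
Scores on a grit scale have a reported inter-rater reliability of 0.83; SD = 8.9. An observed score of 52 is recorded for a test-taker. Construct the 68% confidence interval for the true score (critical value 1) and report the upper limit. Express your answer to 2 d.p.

SEM = 8.900*√(1 − 0.830) ≈ 3.670
Margin = 1 * 3.670 ≈ 3.670
Upper bound: 52 + 3.670 = 55.670

55.67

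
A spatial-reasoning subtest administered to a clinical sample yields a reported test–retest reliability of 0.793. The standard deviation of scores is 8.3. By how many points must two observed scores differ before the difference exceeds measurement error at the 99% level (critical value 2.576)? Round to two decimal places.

13.76

SEM = 8.300×√(1 − 0.793) ≃ 3.776
SE_diff = √2 × SEM ≃ 5.340
Smallest detectable difference = 2.576×5.340 ≃ 13.757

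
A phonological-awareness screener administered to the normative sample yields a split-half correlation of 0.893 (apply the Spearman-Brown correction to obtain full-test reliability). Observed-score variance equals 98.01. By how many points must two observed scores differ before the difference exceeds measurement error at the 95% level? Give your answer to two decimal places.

6.52

SD = √98.01 ≈ 9.90000
r_full = 2·0.893 / (1 + 0.893) ≈ 0.94348
SEM = 9.90000 * √(1 − 0.94348) = 9.90000 * √0.05652 ≈ 9.90000 * 0.23775 ≈ 2.35370
Standard error of the difference = 2.35370·√2 ≈ 3.32864
Smallest detectable difference = 1.96*3.32864 ≈ 6.52413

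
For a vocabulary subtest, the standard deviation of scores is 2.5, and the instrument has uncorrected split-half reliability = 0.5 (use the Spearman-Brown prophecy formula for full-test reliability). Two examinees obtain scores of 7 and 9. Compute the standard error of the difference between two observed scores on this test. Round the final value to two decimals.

2.04

r_full = 2·0.5 / (1 + 0.5) ≃ 0.6667
SEM = 2.5000 · √(1 − 0.6667) = 2.5000 · √0.3333 ≃ 2.5000 · 0.5774 ≃ 1.4434
SE_diff = SEM · √2 ≃ 1.4434 · 1.4142 ≃ 2.0412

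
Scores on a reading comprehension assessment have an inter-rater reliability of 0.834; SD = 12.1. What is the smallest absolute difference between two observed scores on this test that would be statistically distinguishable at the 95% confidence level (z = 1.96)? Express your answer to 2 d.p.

The standard error of measurement is 12.1000·√(1 − 0.8340) ≈ 12.1000·0.4074 ≈ 4.9299.
SE_diff = √2 · SEM ≈ 6.9720
Smallest detectable difference = 1.96·6.9720 ≈ 13.6650

13.67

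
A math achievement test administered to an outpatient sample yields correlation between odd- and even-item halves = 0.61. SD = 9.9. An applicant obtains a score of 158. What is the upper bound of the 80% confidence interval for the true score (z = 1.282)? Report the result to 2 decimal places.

r_full = 2·0.61 / (1 + 0.61) ≈ 0.75776
SEM = 9.90000 × √(1 − 0.75776) = 9.90000 × √0.24224 ≈ 9.90000 × 0.49217 ≈ 4.87253
Margin = 1.282 × 4.87253 ≈ 6.24658
Upper limit = 158 + 6.24658 ≈ 164.24658

164.25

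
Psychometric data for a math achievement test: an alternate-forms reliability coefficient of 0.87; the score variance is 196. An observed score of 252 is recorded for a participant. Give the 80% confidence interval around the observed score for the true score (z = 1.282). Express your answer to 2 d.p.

[245.53, 258.47]

SD = √196 ≈ 14.0000
The standard error of measurement is 14.0000·√(1 − 0.8700) ≈ 14.0000·0.3606 ≈ 5.0478.
Half-width = 1.282·5.0478 ≈ 6.4712
Interval: (245.5288, 258.4712)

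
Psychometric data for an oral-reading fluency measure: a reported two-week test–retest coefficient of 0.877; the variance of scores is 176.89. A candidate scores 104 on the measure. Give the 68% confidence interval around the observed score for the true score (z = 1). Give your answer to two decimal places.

[99.34, 108.66]

SD = √176.89 = 13.300
SEM = 13.300×√(1 − 0.877) ≈ 4.664
1 × SEM ≈ 4.664
CI = 104 ± 4.664 → [99.336, 108.664]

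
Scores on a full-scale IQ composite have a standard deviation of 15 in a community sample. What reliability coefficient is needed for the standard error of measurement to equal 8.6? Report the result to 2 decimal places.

r = 1 − (SEM / SD)² = 1 − (8.6000 / 15)² ≈ 1 − 0.3287 ≈ 0.6713

0.67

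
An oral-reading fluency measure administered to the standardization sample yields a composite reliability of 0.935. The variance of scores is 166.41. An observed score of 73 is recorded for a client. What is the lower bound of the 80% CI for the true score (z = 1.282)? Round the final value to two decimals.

68.78

SD = √166.41 ≈ 12.90000
SEM = 12.90000 × √(1 − 0.93500) = 12.90000 × √0.06500 ≈ 12.90000 × 0.25495 ≈ 3.28887
Margin = 1.282 × 3.28887 ≈ 4.21633
Lower limit = 73 − 4.21633 ≈ 68.78367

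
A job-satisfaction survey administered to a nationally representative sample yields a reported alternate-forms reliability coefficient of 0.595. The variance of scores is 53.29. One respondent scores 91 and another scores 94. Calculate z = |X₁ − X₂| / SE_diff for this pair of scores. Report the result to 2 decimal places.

σ = 53.29^(1/2) = 7.30000
SEM = 7.30000×√(1 − 0.59500) ≈ 4.64569
Standard error of the difference = 4.64569·√2 ≈ 6.57000
z = |91 − 94| / 6.57000 = 3 / 6.57000 ≈ 0.45662

0.46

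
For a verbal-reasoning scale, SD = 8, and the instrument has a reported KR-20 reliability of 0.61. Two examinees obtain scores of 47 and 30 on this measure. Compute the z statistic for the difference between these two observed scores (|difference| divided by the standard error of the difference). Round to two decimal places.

2.41

SEM = 8.00000*√(1 − 0.61000) ≈ 4.99600
Standard error of the difference = 4.99600·√2 ≈ 7.06541
z = 17 / 7.06541 ≈ 2.40609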